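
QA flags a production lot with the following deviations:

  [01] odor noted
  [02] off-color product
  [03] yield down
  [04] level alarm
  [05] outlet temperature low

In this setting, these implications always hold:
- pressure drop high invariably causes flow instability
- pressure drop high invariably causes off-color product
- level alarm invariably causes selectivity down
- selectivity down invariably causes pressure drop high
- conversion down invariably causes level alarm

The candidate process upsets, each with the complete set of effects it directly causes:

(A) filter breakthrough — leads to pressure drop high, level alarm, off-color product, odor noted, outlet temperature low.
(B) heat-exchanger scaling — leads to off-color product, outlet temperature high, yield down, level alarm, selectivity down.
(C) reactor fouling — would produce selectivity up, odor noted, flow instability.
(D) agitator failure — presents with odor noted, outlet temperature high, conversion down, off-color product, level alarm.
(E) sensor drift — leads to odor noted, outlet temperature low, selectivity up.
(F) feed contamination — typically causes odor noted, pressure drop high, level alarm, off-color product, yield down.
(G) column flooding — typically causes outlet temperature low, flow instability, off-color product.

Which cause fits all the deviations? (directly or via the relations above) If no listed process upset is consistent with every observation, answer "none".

none

Checking each candidate against the observations:
(A) filter breakthrough — odor noted ✓; off-color product ✓; yield down ✗; level alarm ✓; outlet temperature low ✓
(B) heat-exchanger scaling — fails on odor noted, outlet temperature low (predicts outlet temperature high, not outlet temperature low)
(C) reactor fouling — odor noted ✓; off-color product ✗; yield down ✗; level alarm ✗; outlet temperature low ✗
(D) agitator failure — fails on yield down, outlet temperature low (predicts outlet temperature high, not outlet temperature low)
(E) sensor drift — odor noted ✓; off-color product ✗; yield down ✗; level alarm ✗; outlet temperature low ✓
(F) feed contamination — odor noted ✓; off-color product ✓; yield down ✓; level alarm ✓; outlet temperature low ✗
(G) column flooding — odor noted ✗; off-color product ✓; yield down ✗; level alarm ✗; outlet temperature low ✓
Every candidate fails on at least one observation.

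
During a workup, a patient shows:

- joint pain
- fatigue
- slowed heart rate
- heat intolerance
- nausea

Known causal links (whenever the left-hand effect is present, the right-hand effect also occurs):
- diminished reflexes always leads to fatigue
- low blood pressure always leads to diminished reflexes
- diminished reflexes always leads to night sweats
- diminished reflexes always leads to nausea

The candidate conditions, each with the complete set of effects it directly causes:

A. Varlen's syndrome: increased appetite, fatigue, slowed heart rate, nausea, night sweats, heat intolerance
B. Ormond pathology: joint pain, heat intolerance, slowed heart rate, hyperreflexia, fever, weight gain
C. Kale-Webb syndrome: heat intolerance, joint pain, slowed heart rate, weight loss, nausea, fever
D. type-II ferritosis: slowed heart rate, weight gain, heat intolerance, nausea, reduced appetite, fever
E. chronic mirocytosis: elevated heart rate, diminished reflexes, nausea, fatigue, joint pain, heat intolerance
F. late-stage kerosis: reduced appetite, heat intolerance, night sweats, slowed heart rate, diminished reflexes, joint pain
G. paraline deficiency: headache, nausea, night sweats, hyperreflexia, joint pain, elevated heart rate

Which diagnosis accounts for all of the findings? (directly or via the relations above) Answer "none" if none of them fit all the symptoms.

F

Per-candidate check:
(A) Varlen's syndrome — does not account for joint pain
(B) Ormond pathology — does not account for fatigue, nausea
(C) Kale-Webb syndrome — joint pain +; fatigue -; slowed heart rate +; heat intolerance +; nausea +
(D) type-II ferritosis — joint pain -; fatigue -; slowed heart rate +; heat intolerance +; nausea +
(E) chronic mirocytosis — fails on slowed heart rate (predicts elevated heart rate, not slowed heart rate)
(F) late-stage kerosis — joint pain +; fatigue + (via diminished reflexes → fatigue); slowed heart rate +; heat intolerance +; nausea + (via diminished reflexes → nausea)
(G) paraline deficiency — joint pain +; fatigue -; slowed heart rate -; heat intolerance -; nausea +
(F) alone accounts for all the evidence.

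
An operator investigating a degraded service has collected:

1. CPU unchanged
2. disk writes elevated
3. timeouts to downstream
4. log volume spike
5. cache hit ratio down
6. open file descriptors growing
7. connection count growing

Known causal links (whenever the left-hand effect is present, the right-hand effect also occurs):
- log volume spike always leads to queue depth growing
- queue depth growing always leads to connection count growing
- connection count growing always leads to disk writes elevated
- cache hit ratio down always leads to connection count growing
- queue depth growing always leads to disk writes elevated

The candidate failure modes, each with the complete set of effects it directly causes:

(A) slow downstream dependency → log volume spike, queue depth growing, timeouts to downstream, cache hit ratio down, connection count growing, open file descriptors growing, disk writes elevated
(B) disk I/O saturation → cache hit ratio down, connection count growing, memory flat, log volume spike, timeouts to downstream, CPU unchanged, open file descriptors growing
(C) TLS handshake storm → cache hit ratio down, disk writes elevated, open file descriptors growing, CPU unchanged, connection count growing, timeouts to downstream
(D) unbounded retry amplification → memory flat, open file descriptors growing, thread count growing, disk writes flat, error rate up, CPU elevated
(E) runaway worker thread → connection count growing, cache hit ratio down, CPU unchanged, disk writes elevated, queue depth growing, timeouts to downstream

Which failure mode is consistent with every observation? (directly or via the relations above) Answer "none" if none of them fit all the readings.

Checking each candidate against the observations:
(A) slow downstream dependency — CPU unchanged -; disk writes elevated +; timeouts to downstream +; log volume spike +; cache hit ratio down +; open file descriptors growing +; connection count growing +
(B) disk I/O saturation — accounts for every observation (disk writes elevated by connection count growing → disk writes elevated)
(C) TLS handshake storm — CPU unchanged +; disk writes elevated +; timeouts to downstream +; log volume spike -; cache hit ratio down +; open file descriptors growing +; connection count growing +
(D) unbounded retry amplification — CPU unchanged -; disk writes elevated -; timeouts to downstream -; log volume spike -; cache hit ratio down -; open file descriptors growing +; connection count growing -
(E) runaway worker thread — CPU unchanged +; disk writes elevated +; timeouts to downstream +; log volume spike -; cache hit ratio down +; open file descriptors growing -; connection count growing +
(B) is the only candidate with no mismatches.

B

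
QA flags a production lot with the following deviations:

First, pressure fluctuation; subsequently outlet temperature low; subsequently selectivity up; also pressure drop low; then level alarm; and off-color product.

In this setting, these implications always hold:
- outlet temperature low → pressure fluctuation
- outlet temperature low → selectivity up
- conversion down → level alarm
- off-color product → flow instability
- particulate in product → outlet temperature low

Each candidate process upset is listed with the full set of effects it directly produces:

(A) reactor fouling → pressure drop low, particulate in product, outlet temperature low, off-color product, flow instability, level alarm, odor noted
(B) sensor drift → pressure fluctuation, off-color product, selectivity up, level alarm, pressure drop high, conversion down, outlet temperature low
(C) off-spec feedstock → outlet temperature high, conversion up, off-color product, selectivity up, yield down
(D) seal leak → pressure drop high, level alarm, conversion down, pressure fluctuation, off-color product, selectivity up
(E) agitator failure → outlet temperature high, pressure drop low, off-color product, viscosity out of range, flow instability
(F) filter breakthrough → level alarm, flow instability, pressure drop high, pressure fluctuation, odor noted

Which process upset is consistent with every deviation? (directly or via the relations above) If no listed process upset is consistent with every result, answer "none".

A

For each candidate, compare predicted effects to what was observed:
(A) reactor fouling — accounts for every observation (pressure fluctuation by outlet temperature low → pressure fluctuation)
(B) sensor drift — pressure fluctuation ✓; outlet temperature low ✓; selectivity up ✓; pressure drop low ✗; level alarm ✓; off-color product ✓
(C) off-spec feedstock — pressure fluctuation ✗; outlet temperature low ✗; selectivity up ✓; pressure drop low ✗; level alarm ✗; off-color product ✓
(D) seal leak — pressure fluctuation ✓; outlet temperature low ✗; selectivity up ✓; pressure drop low ✗; level alarm ✓; off-color product ✓
(E) agitator failure — pressure fluctuation ✗; outlet temperature low ✗; selectivity up ✗; pressure drop low ✓; level alarm ✗; off-color product ✓
(F) filter breakthrough — fails on outlet temperature low, selectivity up, pressure drop low, off-color product (predicts pressure drop high, not pressure drop low)
(A) alone accounts for all the evidence.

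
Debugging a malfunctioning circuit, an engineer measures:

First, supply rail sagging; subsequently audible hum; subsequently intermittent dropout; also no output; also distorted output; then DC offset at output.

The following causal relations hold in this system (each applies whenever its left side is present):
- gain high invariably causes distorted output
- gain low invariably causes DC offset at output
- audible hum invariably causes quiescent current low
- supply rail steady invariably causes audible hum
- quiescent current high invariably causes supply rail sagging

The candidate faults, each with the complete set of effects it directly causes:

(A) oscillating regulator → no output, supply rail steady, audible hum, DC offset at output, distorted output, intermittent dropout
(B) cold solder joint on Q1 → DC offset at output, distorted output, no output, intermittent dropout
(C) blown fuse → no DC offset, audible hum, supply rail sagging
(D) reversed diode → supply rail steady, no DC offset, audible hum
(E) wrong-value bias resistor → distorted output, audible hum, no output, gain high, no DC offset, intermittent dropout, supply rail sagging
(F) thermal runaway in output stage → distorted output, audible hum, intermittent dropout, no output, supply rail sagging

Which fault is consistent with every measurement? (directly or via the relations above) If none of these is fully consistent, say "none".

none

Per-candidate check:
(A) oscillating regulator — fails on supply rail sagging (predicts supply rail steady, not supply rail sagging)
(B) cold solder joint on Q1 — supply rail sagging NO; audible hum NO; intermittent dropout yes; no output yes; distorted output yes; DC offset at output yes
(C) blown fuse — supply rail sagging yes; audible hum yes; intermittent dropout NO; no output NO; distorted output NO; DC offset at output NO
(D) reversed diode — supply rail sagging NO; audible hum yes; intermittent dropout NO; no output NO; distorted output NO; DC offset at output NO
(E) wrong-value bias resistor — supply rail sagging yes; audible hum yes; intermittent dropout yes; no output yes; distorted output yes; DC offset at output NO
(F) thermal runaway in output stage — supply rail sagging yes; audible hum yes; intermittent dropout yes; no output yes; distorted output yes; DC offset at output NO
None of the listed candidates fits everything.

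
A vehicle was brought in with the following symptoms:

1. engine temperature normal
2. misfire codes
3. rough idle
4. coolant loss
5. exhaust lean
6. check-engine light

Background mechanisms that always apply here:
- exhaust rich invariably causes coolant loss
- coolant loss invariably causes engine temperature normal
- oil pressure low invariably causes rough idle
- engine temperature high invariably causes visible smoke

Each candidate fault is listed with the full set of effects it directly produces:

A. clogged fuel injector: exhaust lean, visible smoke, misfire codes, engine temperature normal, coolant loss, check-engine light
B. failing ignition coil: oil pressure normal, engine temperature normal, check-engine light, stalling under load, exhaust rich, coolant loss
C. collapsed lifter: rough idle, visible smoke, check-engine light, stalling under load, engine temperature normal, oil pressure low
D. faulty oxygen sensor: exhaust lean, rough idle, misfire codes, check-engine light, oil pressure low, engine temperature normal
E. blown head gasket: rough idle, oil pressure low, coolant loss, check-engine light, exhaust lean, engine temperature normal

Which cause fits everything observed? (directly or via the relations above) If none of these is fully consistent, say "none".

none

Checking each candidate against the observations:
(A) clogged fuel injector — engine temperature normal yes; misfire codes yes; rough idle NO; coolant loss yes; exhaust lean yes; check-engine light yes
(B) failing ignition coil — engine temperature normal yes; misfire codes NO; rough idle NO; coolant loss yes; exhaust lean NO; check-engine light yes
(C) collapsed lifter — does not account for misfire codes, coolant loss, exhaust lean
(D) faulty oxygen sensor — does not account for coolant loss
(E) blown head gasket — engine temperature normal yes; misfire codes NO; rough idle yes; coolant loss yes; exhaust lean yes; check-engine light yes
No candidate is consistent with all observations.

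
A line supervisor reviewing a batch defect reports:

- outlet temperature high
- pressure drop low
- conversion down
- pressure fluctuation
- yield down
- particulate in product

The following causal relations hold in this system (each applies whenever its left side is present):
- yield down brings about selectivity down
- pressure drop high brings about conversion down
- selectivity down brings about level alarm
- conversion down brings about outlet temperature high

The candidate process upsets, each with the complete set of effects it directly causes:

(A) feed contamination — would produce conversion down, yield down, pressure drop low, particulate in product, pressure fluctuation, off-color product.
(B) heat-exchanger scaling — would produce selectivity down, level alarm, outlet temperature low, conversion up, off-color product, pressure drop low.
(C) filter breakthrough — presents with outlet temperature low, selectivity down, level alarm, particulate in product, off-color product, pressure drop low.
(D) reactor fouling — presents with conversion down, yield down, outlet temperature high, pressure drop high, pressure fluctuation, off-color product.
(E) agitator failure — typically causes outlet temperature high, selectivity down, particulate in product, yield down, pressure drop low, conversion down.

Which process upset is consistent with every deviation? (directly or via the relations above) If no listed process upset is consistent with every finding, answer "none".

Per-candidate check:
(A) feed contamination — outlet temperature high ✓ (through conversion down → outlet temperature high); pressure drop low ✓; conversion down ✓; pressure fluctuation ✓; yield down ✓; particulate in product ✓
(B) heat-exchanger scaling — outlet temperature high ✗; pressure drop low ✓; conversion down ✗; pressure fluctuation ✗; yield down ✗; particulate in product ✗
(C) filter breakthrough — fails on outlet temperature high, conversion down, pressure fluctuation, yield down (predicts outlet temperature low, not outlet temperature high)
(D) reactor fouling — outlet temperature high ✓; pressure drop low ✗; conversion down ✓; pressure fluctuation ✓; yield down ✓; particulate in product ✗
(E) agitator failure — does not account for pressure fluctuation
(A) alone accounts for all the evidence.

A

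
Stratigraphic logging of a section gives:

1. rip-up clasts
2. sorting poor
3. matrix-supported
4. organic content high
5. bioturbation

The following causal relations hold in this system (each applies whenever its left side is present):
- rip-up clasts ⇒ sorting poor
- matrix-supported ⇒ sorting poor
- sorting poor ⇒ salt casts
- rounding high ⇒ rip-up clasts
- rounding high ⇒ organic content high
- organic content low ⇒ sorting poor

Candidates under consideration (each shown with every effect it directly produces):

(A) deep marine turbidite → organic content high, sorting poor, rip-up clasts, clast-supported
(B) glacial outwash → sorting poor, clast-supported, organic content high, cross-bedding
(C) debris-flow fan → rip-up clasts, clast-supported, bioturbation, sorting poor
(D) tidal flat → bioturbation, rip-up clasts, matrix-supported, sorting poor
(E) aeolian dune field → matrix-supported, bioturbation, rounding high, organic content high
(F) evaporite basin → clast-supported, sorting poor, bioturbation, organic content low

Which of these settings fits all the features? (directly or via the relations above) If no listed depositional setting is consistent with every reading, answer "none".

Testing each hypothesis:
(A) deep marine turbidite — fails on matrix-supported, bioturbation (predicts clast-supported, not matrix-supported)
(B) glacial outwash — rip-up clasts -; sorting poor +; matrix-supported -; organic content high +; bioturbation -
(C) debris-flow fan — fails on matrix-supported, organic content high (predicts clast-supported, not matrix-supported)
(D) tidal flat — rip-up clasts +; sorting poor +; matrix-supported +; organic content high -; bioturbation +
(E) aeolian dune field — rip-up clasts + (through rounding high → rip-up clasts); sorting poor + (through matrix-supported → sorting poor); matrix-supported +; organic content high +; bioturbation +
(F) evaporite basin — fails on rip-up clasts, matrix-supported, organic content high (predicts clast-supported, not matrix-supported; predicts organic content low, not organic content high)
Only (E) is consistent with every observation.

E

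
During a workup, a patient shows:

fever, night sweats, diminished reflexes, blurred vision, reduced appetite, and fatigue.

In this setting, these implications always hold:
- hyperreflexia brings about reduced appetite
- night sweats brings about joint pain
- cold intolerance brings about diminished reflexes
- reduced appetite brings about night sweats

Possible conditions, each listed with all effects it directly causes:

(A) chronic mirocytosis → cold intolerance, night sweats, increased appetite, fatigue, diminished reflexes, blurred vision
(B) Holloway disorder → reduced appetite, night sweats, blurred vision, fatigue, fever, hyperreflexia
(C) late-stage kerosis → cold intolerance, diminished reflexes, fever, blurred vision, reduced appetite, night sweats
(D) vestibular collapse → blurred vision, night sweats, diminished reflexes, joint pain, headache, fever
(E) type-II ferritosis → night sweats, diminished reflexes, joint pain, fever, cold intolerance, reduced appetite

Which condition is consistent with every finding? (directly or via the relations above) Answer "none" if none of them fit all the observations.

Per-candidate check:
(A) chronic mirocytosis — fails on fever, reduced appetite (predicts increased appetite, not reduced appetite)
(B) Holloway disorder — fever match; night sweats match; diminished reflexes miss; blurred vision match; reduced appetite match; fatigue match
(C) late-stage kerosis — fever match; night sweats match; diminished reflexes match; blurred vision match; reduced appetite match; fatigue miss
(D) vestibular collapse — does not account for reduced appetite, fatigue
(E) type-II ferritosis — does not account for blurred vision, fatigue
None of the listed candidates fits everything.

none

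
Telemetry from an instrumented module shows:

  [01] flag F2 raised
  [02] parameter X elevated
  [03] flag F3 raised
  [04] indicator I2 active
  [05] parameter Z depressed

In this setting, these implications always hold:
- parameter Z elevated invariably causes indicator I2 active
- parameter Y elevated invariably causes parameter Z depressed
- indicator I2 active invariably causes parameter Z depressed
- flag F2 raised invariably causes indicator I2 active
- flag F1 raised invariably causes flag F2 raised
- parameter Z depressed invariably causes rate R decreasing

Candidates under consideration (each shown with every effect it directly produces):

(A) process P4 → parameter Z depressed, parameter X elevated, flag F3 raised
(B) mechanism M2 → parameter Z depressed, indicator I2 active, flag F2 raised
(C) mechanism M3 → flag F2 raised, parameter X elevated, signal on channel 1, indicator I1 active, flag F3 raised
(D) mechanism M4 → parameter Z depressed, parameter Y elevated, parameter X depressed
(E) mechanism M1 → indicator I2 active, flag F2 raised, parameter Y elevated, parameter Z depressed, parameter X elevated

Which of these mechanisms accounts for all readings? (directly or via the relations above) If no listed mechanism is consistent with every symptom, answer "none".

Testing each hypothesis:
(A) process P4 — does not account for flag F2 raised, indicator I2 active
(B) mechanism M2 — flag F2 raised match; parameter X elevated miss; flag F3 raised miss; indicator I2 active match; parameter Z depressed match
(C) mechanism M3 — accounts for every observation (indicator I2 active via flag F2 raised → indicator I2 active)
(D) mechanism M4 — flag F2 raised miss; parameter X elevated miss; flag F3 raised miss; indicator I2 active miss; parameter Z depressed match
(E) mechanism M1 — does not account for flag F3 raised
(C) alone accounts for all the evidence.

C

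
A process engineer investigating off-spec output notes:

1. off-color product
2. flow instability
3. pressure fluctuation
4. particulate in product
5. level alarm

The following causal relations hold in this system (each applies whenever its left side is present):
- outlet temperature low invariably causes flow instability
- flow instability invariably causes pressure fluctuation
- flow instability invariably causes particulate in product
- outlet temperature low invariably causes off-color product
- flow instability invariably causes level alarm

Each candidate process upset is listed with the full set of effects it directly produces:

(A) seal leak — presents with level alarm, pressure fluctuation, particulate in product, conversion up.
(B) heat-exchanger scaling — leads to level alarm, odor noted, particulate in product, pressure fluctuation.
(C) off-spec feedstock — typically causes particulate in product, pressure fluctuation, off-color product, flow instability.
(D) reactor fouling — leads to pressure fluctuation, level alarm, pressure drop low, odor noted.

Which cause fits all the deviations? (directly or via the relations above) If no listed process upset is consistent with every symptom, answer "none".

C

Checking each candidate against the observations:
(A) seal leak — off-color product ✗; flow instability ✗; pressure fluctuation ✓; particulate in product ✓; level alarm ✓
(B) heat-exchanger scaling — does not account for off-color product, flow instability
(C) off-spec feedstock — off-color product ✓; flow instability ✓; pressure fluctuation ✓; particulate in product ✓; level alarm ✓ (through flow instability → level alarm)
(D) reactor fouling — does not account for off-color product, flow instability, particulate in product
(C) alone accounts for all the evidence.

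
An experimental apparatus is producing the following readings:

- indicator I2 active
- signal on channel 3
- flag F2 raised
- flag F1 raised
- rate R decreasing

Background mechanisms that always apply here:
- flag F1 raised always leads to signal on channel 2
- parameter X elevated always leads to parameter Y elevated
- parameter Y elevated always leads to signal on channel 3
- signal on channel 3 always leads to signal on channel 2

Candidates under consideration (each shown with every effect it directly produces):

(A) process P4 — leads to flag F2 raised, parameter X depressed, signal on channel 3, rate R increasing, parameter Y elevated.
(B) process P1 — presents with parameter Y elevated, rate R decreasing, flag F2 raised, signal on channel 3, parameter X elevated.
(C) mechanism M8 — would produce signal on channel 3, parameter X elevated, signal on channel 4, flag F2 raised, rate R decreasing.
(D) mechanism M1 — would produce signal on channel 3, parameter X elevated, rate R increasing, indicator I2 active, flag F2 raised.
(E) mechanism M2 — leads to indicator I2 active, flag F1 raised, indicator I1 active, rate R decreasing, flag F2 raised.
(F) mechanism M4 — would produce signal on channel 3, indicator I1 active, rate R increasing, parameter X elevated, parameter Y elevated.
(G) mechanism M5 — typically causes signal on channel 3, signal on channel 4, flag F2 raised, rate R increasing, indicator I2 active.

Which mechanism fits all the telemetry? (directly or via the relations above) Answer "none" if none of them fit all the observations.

none

Per-candidate check:
(A) process P4 — fails on indicator I2 active, flag F1 raised, rate R decreasing (predicts rate R increasing, not rate R decreasing)
(B) process P1 — indicator I2 active NO; signal on channel 3 yes; flag F2 raised yes; flag F1 raised NO; rate R decreasing yes
(C) mechanism M8 — does not account for indicator I2 active, flag F1 raised
(D) mechanism M1 — fails on flag F1 raised, rate R decreasing (predicts rate R increasing, not rate R decreasing)
(E) mechanism M2 — indicator I2 active yes; signal on channel 3 NO; flag F2 raised yes; flag F1 raised yes; rate R decreasing yes
(F) mechanism M4 — indicator I2 active NO; signal on channel 3 yes; flag F2 raised NO; flag F1 raised NO; rate R decreasing NO
(G) mechanism M5 — fails on flag F1 raised, rate R decreasing (predicts rate R increasing, not rate R decreasing)
None of the listed candidates fits everything.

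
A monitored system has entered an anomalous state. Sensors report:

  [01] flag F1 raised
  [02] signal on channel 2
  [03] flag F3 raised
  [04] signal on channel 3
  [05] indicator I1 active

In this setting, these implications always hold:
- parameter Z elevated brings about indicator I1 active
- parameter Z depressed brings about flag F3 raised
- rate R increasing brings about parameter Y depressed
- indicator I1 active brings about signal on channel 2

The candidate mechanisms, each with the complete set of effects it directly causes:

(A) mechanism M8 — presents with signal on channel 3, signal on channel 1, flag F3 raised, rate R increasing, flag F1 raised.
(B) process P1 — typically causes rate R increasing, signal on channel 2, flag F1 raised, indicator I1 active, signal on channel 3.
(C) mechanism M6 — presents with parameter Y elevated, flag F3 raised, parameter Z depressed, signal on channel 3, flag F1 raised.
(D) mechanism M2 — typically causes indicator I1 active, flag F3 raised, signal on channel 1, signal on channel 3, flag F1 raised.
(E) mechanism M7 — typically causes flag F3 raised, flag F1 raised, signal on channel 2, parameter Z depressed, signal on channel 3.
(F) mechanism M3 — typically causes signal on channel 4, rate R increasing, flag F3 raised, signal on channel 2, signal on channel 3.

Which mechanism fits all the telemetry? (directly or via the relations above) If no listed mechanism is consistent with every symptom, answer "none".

Per-candidate check:
(A) mechanism M8 — flag F1 raised ✓; signal on channel 2 ✗; flag F3 raised ✓; signal on channel 3 ✓; indicator I1 active ✗
(B) process P1 — flag F1 raised ✓; signal on channel 2 ✓; flag F3 raised ✗; signal on channel 3 ✓; indicator I1 active ✓
(C) mechanism M6 — flag F1 raised ✓; signal on channel 2 ✗; flag F3 raised ✓; signal on channel 3 ✓; indicator I1 active ✗
(D) mechanism M2 — flag F1 raised ✓; signal on channel 2 ✓ (through indicator I1 active → signal on channel 2); flag F3 raised ✓; signal on channel 3 ✓; indicator I1 active ✓
(E) mechanism M7 — does not account for indicator I1 active
(F) mechanism M3 — flag F1 raised ✗; signal on channel 2 ✓; flag F3 raised ✓; signal on channel 3 ✓; indicator I1 active ✗
Only (D) is consistent with every observation.

D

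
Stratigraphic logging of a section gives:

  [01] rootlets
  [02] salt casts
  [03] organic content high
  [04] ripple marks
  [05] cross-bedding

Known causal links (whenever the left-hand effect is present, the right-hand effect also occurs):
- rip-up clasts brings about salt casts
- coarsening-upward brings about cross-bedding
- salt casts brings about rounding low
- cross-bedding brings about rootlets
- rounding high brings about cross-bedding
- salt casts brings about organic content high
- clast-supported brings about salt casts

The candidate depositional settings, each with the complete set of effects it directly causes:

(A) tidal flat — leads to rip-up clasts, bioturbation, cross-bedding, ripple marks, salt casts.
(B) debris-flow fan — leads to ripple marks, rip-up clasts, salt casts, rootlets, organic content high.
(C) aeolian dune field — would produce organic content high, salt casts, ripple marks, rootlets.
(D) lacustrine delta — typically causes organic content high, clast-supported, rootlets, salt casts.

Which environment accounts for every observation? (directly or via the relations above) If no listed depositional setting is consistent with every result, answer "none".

Per-candidate check:
(A) tidal flat — rootlets match (by cross-bedding → rootlets); salt casts match; organic content high match (by salt casts → organic content high); ripple marks match; cross-bedding match
(B) debris-flow fan — rootlets match; salt casts match; organic content high match; ripple marks match; cross-bedding miss
(C) aeolian dune field — rootlets match; salt casts match; organic content high match; ripple marks match; cross-bedding miss
(D) lacustrine delta — rootlets match; salt casts match; organic content high match; ripple marks miss; cross-bedding miss
(A) alone accounts for all the evidence.

A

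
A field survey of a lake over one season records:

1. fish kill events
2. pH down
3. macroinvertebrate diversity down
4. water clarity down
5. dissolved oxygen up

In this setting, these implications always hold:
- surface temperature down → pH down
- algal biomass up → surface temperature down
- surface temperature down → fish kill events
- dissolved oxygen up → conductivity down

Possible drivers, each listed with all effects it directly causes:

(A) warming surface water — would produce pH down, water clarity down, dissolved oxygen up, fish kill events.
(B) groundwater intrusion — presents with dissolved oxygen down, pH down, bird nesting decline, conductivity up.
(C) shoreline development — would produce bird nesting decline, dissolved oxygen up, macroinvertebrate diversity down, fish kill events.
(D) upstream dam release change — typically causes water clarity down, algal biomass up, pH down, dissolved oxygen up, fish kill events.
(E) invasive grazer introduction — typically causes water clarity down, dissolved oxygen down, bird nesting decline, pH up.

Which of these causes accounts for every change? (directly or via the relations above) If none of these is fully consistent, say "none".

none

Per-candidate check:
(A) warming surface water — does not account for macroinvertebrate diversity down
(B) groundwater intrusion — fails on fish kill events, macroinvertebrate diversity down, water clarity down, dissolved oxygen up (predicts dissolved oxygen down, not dissolved oxygen up)
(C) shoreline development — does not account for pH down, water clarity down
(D) upstream dam release change — fish kill events yes; pH down yes; macroinvertebrate diversity down NO; water clarity down yes; dissolved oxygen up yes
(E) invasive grazer introduction — fish kill events NO; pH down NO; macroinvertebrate diversity down NO; water clarity down yes; dissolved oxygen up NO
Every candidate fails on at least one observation.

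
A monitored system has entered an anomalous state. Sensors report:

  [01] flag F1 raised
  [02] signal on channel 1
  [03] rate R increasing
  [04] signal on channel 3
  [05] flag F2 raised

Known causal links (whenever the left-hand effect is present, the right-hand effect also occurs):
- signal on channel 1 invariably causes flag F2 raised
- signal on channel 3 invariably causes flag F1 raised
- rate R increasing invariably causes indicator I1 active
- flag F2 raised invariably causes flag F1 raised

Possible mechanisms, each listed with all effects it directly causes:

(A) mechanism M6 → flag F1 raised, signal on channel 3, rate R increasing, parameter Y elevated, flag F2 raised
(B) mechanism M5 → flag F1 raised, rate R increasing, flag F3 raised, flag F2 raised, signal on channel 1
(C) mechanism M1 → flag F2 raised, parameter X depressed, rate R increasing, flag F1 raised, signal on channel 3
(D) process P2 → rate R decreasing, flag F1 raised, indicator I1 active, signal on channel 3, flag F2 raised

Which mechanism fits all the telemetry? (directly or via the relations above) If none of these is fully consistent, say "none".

none

Checking each candidate against the observations:
(A) mechanism M6 — flag F1 raised +; signal on channel 1 -; rate R increasing +; signal on channel 3 +; flag F2 raised +
(B) mechanism M5 — flag F1 raised +; signal on channel 1 +; rate R increasing +; signal on channel 3 -; flag F2 raised +
(C) mechanism M1 — does not account for signal on channel 1
(D) process P2 — fails on signal on channel 1, rate R increasing (predicts rate R decreasing, not rate R increasing)
Every candidate fails on at least one observation.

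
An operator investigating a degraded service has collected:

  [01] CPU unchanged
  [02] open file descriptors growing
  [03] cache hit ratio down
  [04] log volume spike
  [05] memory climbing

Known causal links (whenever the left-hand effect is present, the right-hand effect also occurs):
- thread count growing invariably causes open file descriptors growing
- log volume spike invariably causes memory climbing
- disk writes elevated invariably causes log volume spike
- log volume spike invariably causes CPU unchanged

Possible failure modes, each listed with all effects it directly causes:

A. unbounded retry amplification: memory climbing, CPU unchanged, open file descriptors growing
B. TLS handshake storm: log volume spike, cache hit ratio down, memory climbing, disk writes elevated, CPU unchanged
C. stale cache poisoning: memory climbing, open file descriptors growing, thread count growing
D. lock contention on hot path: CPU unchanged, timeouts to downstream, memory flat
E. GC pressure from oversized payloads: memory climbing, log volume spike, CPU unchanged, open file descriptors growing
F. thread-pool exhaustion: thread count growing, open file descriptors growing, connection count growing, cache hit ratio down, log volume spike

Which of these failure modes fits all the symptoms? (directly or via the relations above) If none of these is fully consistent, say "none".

F

Testing each hypothesis:
(A) unbounded retry amplification — does not account for cache hit ratio down, log volume spike
(B) TLS handshake storm — does not account for open file descriptors growing
(C) stale cache poisoning — CPU unchanged NO; open file descriptors growing yes; cache hit ratio down NO; log volume spike NO; memory climbing yes
(D) lock contention on hot path — CPU unchanged yes; open file descriptors growing NO; cache hit ratio down NO; log volume spike NO; memory climbing NO
(E) GC pressure from oversized payloads — does not account for cache hit ratio down
(F) thread-pool exhaustion — accounts for every observation (CPU unchanged through log volume spike → CPU unchanged)
(F) is the only candidate with no mismatches.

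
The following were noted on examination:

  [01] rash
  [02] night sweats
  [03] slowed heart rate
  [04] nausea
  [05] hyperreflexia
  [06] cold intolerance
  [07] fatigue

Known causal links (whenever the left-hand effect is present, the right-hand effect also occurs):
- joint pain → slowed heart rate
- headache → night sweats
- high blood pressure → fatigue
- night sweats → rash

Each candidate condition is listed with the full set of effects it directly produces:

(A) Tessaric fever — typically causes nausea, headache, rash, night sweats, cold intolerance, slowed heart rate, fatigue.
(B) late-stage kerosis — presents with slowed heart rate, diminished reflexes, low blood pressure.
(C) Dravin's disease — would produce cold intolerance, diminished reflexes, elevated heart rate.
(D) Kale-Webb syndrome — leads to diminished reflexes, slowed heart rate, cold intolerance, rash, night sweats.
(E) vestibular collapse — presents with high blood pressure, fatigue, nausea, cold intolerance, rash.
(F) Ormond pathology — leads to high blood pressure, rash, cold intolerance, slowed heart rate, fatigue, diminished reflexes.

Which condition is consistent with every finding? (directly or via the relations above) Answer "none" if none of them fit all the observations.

Checking each candidate against the observations:
(A) Tessaric fever — rash yes; night sweats yes; slowed heart rate yes; nausea yes; hyperreflexia NO; cold intolerance yes; fatigue yes
(B) late-stage kerosis — fails on rash, night sweats, nausea, hyperreflexia, cold intolerance, fatigue (predicts diminished reflexes, not hyperreflexia)
(C) Dravin's disease — fails on rash, night sweats, slowed heart rate, nausea, hyperreflexia, fatigue (predicts elevated heart rate, not slowed heart rate; predicts diminished reflexes, not hyperreflexia)
(D) Kale-Webb syndrome — rash yes; night sweats yes; slowed heart rate yes; nausea NO; hyperreflexia NO; cold intolerance yes; fatigue NO
(E) vestibular collapse — rash yes; night sweats NO; slowed heart rate NO; nausea yes; hyperreflexia NO; cold intolerance yes; fatigue yes
(F) Ormond pathology — fails on night sweats, nausea, hyperreflexia (predicts diminished reflexes, not hyperreflexia)
No candidate is consistent with all observations.

none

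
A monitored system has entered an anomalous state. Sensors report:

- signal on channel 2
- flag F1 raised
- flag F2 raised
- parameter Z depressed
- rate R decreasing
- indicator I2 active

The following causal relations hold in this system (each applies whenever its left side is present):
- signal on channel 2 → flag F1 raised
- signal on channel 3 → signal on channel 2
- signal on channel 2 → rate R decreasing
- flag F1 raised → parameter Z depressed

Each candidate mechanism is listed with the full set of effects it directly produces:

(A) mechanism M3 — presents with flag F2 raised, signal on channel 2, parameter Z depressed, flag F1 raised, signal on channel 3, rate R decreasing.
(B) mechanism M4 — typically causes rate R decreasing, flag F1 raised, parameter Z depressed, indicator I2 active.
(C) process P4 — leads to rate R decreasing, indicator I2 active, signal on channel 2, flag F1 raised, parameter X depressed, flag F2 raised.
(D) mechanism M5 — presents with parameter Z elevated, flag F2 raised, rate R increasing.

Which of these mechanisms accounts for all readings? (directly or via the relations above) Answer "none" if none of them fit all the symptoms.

Per-candidate check:
(A) mechanism M3 — does not account for indicator I2 active
(B) mechanism M4 — signal on channel 2 ✗; flag F1 raised ✓; flag F2 raised ✗; parameter Z depressed ✓; rate R decreasing ✓; indicator I2 active ✓
(C) process P4 — signal on channel 2 ✓; flag F1 raised ✓; flag F2 raised ✓; parameter Z depressed ✓ (by flag F1 raised → parameter Z depressed); rate R decreasing ✓; indicator I2 active ✓
(D) mechanism M5 — fails on signal on channel 2, flag F1 raised, parameter Z depressed, rate R decreasing, indicator I2 active (predicts parameter Z elevated, not parameter Z depressed; predicts rate R increasing, not rate R decreasing)
(C) alone accounts for all the evidence.

C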